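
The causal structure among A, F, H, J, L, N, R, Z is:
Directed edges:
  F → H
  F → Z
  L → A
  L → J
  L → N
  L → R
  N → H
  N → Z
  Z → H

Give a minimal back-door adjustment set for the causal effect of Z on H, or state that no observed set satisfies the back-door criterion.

Z→H: minimal back-door set {F, N}.

desc(Z)\{Z}={H}; candidates ⊆ {A,F,J,L,N,R}.
size 0: {}; under {} Z still reaches {A,F,H,J,L,N,R} ∋ H.
size 1: {A}, {F}, {J} …(+3); under {A} Z still reaches {F,H,J,L,N,R} ∋ H.
{F,N}: Z⊥H given {F,N} in G with Z→· removed — back-door holds.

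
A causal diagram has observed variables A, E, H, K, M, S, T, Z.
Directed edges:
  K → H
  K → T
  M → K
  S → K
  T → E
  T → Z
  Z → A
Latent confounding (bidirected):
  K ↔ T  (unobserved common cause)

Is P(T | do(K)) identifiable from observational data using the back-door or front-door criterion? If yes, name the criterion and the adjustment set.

desc(K)\{K}={A,E,H,T,Z}; candidates ⊆ {M,S}.
K↔T: latent back-door arc(s) into K.
size 0: {}; under {} K still reaches {A,E,M,S,T,Z} ∋ T.
size 1: {M}, {S}; under {M} K still reaches {A,E,S,T,Z} ∋ T.
size 2: {M,S}; under {M,S} K still reaches {A,E,T,Z} ∋ T.
K↔T cannot be blocked by any observed set — no back-door set.
No mediator lies on a directed K→…→T path.
Neither criterion identifies P(T|do(K)) in this graph.

P(T|do(K)): not identifiable (no BD/FD set).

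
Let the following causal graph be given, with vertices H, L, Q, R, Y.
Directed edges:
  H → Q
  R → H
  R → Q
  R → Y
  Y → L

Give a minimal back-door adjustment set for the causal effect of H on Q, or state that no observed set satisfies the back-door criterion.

desc(H)\{H}={Q}; candidates ⊆ {L,R,Y}.
size 0: {}; under {} H still reaches {L,Q,R,Y} ∋ Q.
{R}: H⊥Q given {R} in G with H→· removed — back-door holds.

H→Q: minimal back-door set {R}.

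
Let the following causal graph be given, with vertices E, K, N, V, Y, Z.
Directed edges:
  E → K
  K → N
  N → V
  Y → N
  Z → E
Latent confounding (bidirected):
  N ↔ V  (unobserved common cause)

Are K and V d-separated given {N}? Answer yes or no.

Bayes-Ball from K | {N} reaches {E,V,Y,Z}.
V ∈ reach(K|{N}) ⇒ K ⊥̸ V | {N}.

No — K and V are d-connected given {N}.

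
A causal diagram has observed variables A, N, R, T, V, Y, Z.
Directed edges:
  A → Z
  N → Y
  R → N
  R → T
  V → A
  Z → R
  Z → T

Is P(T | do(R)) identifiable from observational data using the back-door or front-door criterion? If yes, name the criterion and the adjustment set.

desc(R)\{R}={N,T,Y}; candidates ⊆ {A,V,Z}.
size 0: {}; under {} R still reaches {A,T,V,Z} ∋ T.
{Z}: R⊥T given {Z} in G with R→· removed — back-door holds.
P(T|do(R)) = Σ_{Z} P(T|R,Z)·P(Z).

P(T|do(R)): backdoor, adjust for {Z}.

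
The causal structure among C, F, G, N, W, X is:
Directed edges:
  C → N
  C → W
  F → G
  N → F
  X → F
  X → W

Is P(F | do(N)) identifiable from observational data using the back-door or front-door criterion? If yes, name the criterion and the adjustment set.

desc(N)\{N}={F,G}; candidates ⊆ {C,W,X}.
∅: N⊥F given ∅ in G with N→· removed — back-door holds.
P(F|do(N)) = P(F|N) — no adjustment needed.

P(F|do(N)): backdoor, adjust for ∅.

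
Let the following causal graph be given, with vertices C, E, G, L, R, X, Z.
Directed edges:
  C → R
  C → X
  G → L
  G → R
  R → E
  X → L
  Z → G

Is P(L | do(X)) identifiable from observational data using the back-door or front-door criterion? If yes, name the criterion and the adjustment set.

P(L|do(X)): backdoor, adjust for ∅.

desc(X)\{X}={L}; candidates ⊆ {C,E,G,R,Z}.
∅: X⊥L given ∅ in G with X→· removed — back-door holds.
P(L|do(X)) = P(L|X) — no adjustment needed.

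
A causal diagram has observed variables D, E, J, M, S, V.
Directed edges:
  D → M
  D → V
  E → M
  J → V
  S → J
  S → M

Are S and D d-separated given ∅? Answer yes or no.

Bayes-Ball from S | ∅ reaches {J,M,V}.
D ∉ reach(S|∅) ⇒ S ⊥ D | ∅.

Yes — S ⊥ D | ∅.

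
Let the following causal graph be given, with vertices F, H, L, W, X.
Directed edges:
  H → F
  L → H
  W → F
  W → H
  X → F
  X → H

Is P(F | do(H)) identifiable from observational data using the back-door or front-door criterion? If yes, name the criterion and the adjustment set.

desc(H)\{H}={F}; candidates ⊆ {L,W,X}.
size 0: {}; under {} H still reaches {F,L,W,X} ∋ F.
size 1: {L}, {W}, {X}; under {L} H still reaches {F,W,X} ∋ F.
{W,X}: H⊥F given {W,X} in G with H→· removed — back-door holds.
P(F|do(H)) = Σ_{W,X} P(F|H,W,X)·P(W,X).

P(F|do(H)): backdoor, adjust for {W, X}.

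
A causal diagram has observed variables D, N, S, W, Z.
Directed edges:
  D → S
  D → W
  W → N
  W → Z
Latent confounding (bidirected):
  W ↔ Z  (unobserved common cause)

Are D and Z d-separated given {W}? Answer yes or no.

Bayes-Ball from D | {W} reaches {S,Z}.
Z ∈ reach(D|{W}) ⇒ D ⊥̸ Z | {W}.

No — D and Z are d-connected given {W}.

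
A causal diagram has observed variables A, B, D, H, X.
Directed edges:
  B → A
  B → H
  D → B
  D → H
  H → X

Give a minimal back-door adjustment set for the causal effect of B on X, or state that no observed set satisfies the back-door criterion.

desc(B)\{B}={A,H,X}; candidates ⊆ {D}.
size 0: {}; under {} B still reaches {D,H,X} ∋ X.
{D}: B⊥X given {D} in G with B→· removed — back-door holds.

B→X: minimal back-door set {D}.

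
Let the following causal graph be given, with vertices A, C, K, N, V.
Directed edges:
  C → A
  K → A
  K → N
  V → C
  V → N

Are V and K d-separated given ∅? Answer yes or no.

Bayes-Ball from V | ∅ reaches {A,C,N}.
K ∉ reach(V|∅) ⇒ V ⊥ K | ∅.

Yes — V ⊥ K | ∅.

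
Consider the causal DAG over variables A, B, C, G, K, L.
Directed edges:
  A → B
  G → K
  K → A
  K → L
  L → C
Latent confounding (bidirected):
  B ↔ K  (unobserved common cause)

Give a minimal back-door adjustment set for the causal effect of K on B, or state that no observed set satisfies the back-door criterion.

desc(K)\{K}={A,B,C,L}; candidates ⊆ {G}.
K↔B: latent back-door arc(s) into K.
size 0: {}; under {} K still reaches {B,G} ∋ B.
size 1: {G}; under {G} K still reaches {B} ∋ B.
K↔B cannot be blocked by any observed set — no back-door set.

K→B: no observed back-door set.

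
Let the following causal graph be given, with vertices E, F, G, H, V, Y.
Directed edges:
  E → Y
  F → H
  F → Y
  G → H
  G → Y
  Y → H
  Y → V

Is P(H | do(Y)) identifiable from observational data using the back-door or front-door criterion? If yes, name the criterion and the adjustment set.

P(H|do(Y)): backdoor, adjust for {F, G}.

desc(Y)\{Y}={H,V}; candidates ⊆ {E,F,G}.
size 0: {}; under {} Y still reaches {E,F,G,H} ∋ H.
size 1: {E}, {F}, {G}; under {E} Y still reaches {F,G,H} ∋ H.
{F,G}: Y⊥H given {F,G} in G with Y→· removed — back-door holds.
P(H|do(Y)) = Σ_{F,G} P(H|Y,F,G)·P(F,G).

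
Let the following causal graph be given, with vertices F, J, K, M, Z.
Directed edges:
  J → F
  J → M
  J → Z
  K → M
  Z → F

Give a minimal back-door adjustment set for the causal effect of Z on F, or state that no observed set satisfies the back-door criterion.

desc(Z)\{Z}={F}; candidates ⊆ {J,K,M}.
size 0: {}; under {} Z still reaches {F,J,M} ∋ F.
{J}: Z⊥F given {J} in G with Z→· removed — back-door holds.

Z→F: minimal back-door set {J}.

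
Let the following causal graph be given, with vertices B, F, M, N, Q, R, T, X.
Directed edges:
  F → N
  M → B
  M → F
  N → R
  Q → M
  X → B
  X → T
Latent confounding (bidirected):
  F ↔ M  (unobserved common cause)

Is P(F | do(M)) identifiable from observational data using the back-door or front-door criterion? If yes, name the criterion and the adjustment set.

P(F|do(M)): not identifiable (no BD/FD set).

desc(M)\{M}={B,F,N,R}; candidates ⊆ {Q,T,X}.
M↔F: latent back-door arc(s) into M.
size 0: {}; under {} M still reaches {F,N,Q,R} ∋ F.
size 1: {Q}, {T}, {X}; under {Q} M still reaches {F,N,R} ∋ F.
size 2: {Q,T}, {Q,X}, {T,X}; under {Q,T} M still reaches {F,N,R} ∋ F.
M↔F cannot be blocked by any observed set — no back-door set.
No mediator lies on a directed M→…→F path.
Neither criterion identifies P(F|do(M)) in this graph.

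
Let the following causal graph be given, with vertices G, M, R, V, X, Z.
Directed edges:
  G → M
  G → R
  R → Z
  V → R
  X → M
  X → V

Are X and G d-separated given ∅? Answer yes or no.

Yes — X ⊥ G | ∅.

Bayes-Ball from X | ∅ reaches {M,R,V,Z}.
G ∉ reach(X|∅) ⇒ X ⊥ G | ∅.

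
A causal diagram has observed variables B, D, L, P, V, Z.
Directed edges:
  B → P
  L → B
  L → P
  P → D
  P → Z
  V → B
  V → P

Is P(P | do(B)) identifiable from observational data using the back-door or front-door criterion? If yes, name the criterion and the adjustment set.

P(P|do(B)): backdoor, adjust for {L, V}.

desc(B)\{B}={D,P,Z}; candidates ⊆ {L,V}.
size 0: {}; under {} B still reaches {D,L,P,V,Z} ∋ P.
size 1: {L}, {V}; under {L} B still reaches {D,P,V,Z} ∋ P.
{L,V}: B⊥P given {L,V} in G with B→· removed — back-door holds.
P(P|do(B)) = Σ_{L,V} P(P|B,L,V)·P(L,V).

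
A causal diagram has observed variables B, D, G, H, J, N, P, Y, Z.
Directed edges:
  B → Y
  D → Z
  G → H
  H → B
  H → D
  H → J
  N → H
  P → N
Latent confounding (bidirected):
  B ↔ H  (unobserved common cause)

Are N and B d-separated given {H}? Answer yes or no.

Bayes-Ball from N | {H} reaches {B,G,P,Y}.
B ∈ reach(N|{H}) ⇒ N ⊥̸ B | {H}.

No — N and B are d-connected given {H}.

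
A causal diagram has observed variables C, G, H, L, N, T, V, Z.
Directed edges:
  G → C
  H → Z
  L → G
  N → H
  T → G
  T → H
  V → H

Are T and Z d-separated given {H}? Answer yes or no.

Yes — T ⊥ Z | {H}.

Bayes-Ball from T | {H} reaches {C,G,N,V}.
Z ∉ reach(T|{H}) ⇒ T ⊥ Z | {H}.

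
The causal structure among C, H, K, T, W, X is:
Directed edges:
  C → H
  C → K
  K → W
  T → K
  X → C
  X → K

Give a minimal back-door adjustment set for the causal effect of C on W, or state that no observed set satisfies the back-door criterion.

C→W: minimal back-door set {X}.

desc(C)\{C}={H,K,W}; candidates ⊆ {T,X}.
size 0: {}; under {} C still reaches {K,W,X} ∋ W.
{X}: C⊥W given {X} in G with C→· removed — back-door holds.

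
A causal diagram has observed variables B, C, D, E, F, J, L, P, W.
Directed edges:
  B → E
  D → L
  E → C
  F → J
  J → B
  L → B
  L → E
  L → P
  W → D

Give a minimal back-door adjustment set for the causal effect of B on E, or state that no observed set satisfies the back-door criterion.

B→E: minimal back-door set {L}.

desc(B)\{B}={C,E}; candidates ⊆ {D,F,J,L,P,W}.
size 0: {}; under {} B still reaches {C,D,E,F,J,L,P,W} ∋ E.
{L}: B⊥E given {L} in G with B→· removed — back-door holds.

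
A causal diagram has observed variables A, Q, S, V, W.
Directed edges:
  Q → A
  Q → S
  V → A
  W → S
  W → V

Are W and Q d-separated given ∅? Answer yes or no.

Bayes-Ball from W | ∅ reaches {A,S,V}.
Q ∉ reach(W|∅) ⇒ W ⊥ Q | ∅.

Yes — W ⊥ Q | ∅.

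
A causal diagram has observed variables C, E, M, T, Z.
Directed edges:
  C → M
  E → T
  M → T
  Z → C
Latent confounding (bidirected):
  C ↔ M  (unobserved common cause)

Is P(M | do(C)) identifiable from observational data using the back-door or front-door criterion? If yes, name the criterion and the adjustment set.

P(M|do(C)): not identifiable (no BD/FD set).

desc(C)\{C}={M,T}; candidates ⊆ {E,Z}.
C↔M: latent back-door arc(s) into C.
size 0: {}; under {} C still reaches {M,T,Z} ∋ M.
size 1: {E}, {Z}; under {E} C still reaches {M,T,Z} ∋ M.
size 2: {E,Z}; under {E,Z} C still reaches {M,T} ∋ M.
C↔M cannot be blocked by any observed set — no back-door set.
No mediator lies on a directed C→…→M path.
Neither criterion identifies P(M|do(C)) in this graph.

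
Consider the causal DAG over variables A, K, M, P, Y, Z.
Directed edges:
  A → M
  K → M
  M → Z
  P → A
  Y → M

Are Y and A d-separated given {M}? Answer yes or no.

Bayes-Ball from Y | {M} reaches {A,K,P}.
A ∈ reach(Y|{M}) ⇒ Y ⊥̸ A | {M}.

No — Y and A are d-connected given {M}.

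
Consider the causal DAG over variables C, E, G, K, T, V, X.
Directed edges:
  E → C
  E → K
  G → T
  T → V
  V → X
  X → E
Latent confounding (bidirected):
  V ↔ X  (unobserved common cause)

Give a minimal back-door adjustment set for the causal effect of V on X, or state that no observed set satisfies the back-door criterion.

desc(V)\{V}={C,E,K,X}; candidates ⊆ {G,T}.
V↔X: latent back-door arc(s) into V.
size 0: {}; under {} V still reaches {C,E,G,K,T,X} ∋ X.
size 1: {G}, {T}; under {G} V still reaches {C,E,K,T,X} ∋ X.
size 2: {G,T}; under {G,T} V still reaches {C,E,K,X} ∋ X.
V↔X cannot be blocked by any observed set — no back-door set.

V→X: no observed back-door set.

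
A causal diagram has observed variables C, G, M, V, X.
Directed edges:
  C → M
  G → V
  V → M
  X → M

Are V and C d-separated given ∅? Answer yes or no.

Yes — V ⊥ C | ∅.

Bayes-Ball from V | ∅ reaches {G,M}.
C ∉ reach(V|∅) ⇒ V ⊥ C | ∅.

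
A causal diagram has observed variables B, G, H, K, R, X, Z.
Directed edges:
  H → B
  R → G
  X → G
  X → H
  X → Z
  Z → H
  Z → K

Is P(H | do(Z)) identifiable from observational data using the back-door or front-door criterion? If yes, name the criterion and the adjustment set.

desc(Z)\{Z}={B,H,K}; candidates ⊆ {G,R,X}.
size 0: {}; under {} Z still reaches {B,G,H,X} ∋ H.
{X}: Z⊥H given {X} in G with Z→· removed — back-door holds.
P(H|do(Z)) = Σ_{X} P(H|Z,X)·P(X).

P(H|do(Z)): backdoor, adjust for {X}.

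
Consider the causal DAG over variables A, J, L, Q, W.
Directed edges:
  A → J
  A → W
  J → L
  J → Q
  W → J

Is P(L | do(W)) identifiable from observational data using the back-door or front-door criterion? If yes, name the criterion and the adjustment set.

desc(W)\{W}={J,L,Q}; candidates ⊆ {A}.
size 0: {}; under {} W still reaches {A,J,L,Q} ∋ L.
{A}: W⊥L given {A} in G with W→· removed — back-door holds.
P(L|do(W)) = Σ_{A} P(L|W,A)·P(A).

P(L|do(W)): backdoor, adjust for {A}.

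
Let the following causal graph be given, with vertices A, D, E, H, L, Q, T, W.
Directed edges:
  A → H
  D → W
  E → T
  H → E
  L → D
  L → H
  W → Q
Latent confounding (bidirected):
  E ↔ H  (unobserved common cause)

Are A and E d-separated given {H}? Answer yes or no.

Bayes-Ball from A | {H} reaches {D,E,L,Q,T,W}.
E ∈ reach(A|{H}) ⇒ A ⊥̸ E | {H}.

No — A and E are d-connected given {H}.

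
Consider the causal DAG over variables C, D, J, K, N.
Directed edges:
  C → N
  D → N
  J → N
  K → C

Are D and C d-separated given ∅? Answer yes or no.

Bayes-Ball from D | ∅ reaches {N}.
C ∉ reach(D|∅) ⇒ D ⊥ C | ∅.

Yes — D ⊥ C | ∅.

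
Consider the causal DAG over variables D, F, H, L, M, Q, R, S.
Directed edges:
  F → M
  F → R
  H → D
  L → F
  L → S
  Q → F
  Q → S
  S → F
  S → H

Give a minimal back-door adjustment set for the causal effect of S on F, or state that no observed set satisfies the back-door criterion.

S→F: minimal back-door set {L, Q}.

desc(S)\{S}={D,F,H,M,R}; candidates ⊆ {L,Q}.
size 0: {}; under {} S still reaches {F,L,M,Q,R} ∋ F.
size 1: {L}, {Q}; under {L} S still reaches {F,M,Q,R} ∋ F.
{L,Q}: S⊥F given {L,Q} in G with S→· removed — back-door holds.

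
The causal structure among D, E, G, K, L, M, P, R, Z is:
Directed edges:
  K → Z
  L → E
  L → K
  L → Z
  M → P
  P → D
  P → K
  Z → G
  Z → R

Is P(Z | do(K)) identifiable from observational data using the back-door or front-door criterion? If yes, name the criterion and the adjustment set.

desc(K)\{K}={G,R,Z}; candidates ⊆ {D,E,L,M,P}.
size 0: {}; under {} K still reaches {D,E,G,L,M,P,R,Z} ∋ Z.
{L}: K⊥Z given {L} in G with K→· removed — back-door holds.
P(Z|do(K)) = Σ_{L} P(Z|K,L)·P(L).

P(Z|do(K)): backdoor, adjust for {L}.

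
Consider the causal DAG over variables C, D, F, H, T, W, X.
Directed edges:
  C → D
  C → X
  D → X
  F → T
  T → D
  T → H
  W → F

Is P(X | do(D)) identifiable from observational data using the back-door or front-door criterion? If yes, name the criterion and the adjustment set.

desc(D)\{D}={X}; candidates ⊆ {C,F,H,T,W}.
size 0: {}; under {} D still reaches {C,F,H,T,W,X} ∋ X.
{C}: D⊥X given {C} in G with D→· removed — back-door holds.
P(X|do(D)) = Σ_{C} P(X|D,C)·P(C).

P(X|do(D)): backdoor, adjust for {C}.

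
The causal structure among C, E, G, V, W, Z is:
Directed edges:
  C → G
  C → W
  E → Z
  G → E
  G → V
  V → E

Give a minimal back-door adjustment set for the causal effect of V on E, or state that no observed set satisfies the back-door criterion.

desc(V)\{V}={E,Z}; candidates ⊆ {C,G,W}.
size 0: {}; under {} V still reaches {C,E,G,W,Z} ∋ E.
{G}: V⊥E given {G} in G with V→· removed — back-door holds.

V→E: minimal back-door set {G}.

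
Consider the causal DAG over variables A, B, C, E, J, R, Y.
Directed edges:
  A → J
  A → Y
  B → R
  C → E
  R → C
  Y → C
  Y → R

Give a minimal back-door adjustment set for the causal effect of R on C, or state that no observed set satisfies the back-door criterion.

R→C: minimal back-door set {Y}.

desc(R)\{R}={C,E}; candidates ⊆ {A,B,J,Y}.
size 0: {}; under {} R still reaches {A,B,C,E,J,Y} ∋ C.
{Y}: R⊥C given {Y} in G with R→· removed — back-door holds.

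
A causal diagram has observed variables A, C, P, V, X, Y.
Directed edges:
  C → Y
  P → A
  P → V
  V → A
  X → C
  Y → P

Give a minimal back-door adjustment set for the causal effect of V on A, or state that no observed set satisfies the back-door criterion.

V→A: minimal back-door set {P}.

desc(V)\{V}={A}; candidates ⊆ {C,P,X,Y}.
size 0: {}; under {} V still reaches {A,C,P,X,Y} ∋ A.
{P}: V⊥A given {P} in G with V→· removed — back-door holds.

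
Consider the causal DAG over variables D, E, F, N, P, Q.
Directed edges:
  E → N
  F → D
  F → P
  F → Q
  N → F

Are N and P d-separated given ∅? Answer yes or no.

Bayes-Ball from N | ∅ reaches {D,E,F,P,Q}.
P ∈ reach(N|∅) ⇒ N ⊥̸ P | ∅.

No — N and P are d-connected given ∅.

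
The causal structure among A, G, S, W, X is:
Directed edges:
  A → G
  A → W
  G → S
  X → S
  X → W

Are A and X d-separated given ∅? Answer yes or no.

Yes — A ⊥ X | ∅.

Bayes-Ball from A | ∅ reaches {G,S,W}.
X ∉ reach(A|∅) ⇒ A ⊥ X | ∅.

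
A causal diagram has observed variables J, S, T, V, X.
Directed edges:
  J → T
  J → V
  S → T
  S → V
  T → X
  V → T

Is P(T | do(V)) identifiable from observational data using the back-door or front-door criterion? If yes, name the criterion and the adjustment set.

desc(V)\{V}={T,X}; candidates ⊆ {J,S}.
size 0: {}; under {} V still reaches {J,S,T,X} ∋ T.
size 1: {J}, {S}; under {J} V still reaches {S,T,X} ∋ T.
{J,S}: V⊥T given {J,S} in G with V→· removed — back-door holds.
P(T|do(V)) = Σ_{J,S} P(T|V,J,S)·P(J,S).

P(T|do(V)): backdoor, adjust for {J, S}.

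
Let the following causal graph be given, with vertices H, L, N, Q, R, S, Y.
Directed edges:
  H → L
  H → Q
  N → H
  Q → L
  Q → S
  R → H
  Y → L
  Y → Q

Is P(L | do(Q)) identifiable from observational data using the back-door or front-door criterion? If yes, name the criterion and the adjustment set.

P(L|do(Q)): backdoor, adjust for {H, Y}.

desc(Q)\{Q}={L,S}; candidates ⊆ {H,N,R,Y}.
size 0: {}; under {} Q still reaches {H,L,N,R,Y} ∋ L.
size 1: {H}, {N}, {R} …(+1); under {H} Q still reaches {L,Y} ∋ L.
{H,Y}: Q⊥L given {H,Y} in G with Q→· removed — back-door holds.
P(L|do(Q)) = Σ_{H,Y} P(L|Q,H,Y)·P(H,Y).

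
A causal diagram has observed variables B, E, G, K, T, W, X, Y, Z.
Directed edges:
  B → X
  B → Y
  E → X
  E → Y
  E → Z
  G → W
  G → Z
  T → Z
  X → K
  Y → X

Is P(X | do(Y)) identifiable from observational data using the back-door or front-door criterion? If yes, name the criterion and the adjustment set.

P(X|do(Y)): backdoor, adjust for {B, E}.

desc(Y)\{Y}={K,X}; candidates ⊆ {B,E,G,T,W,Z}.
size 0: {}; under {} Y still reaches {B,E,K,X,Z} ∋ X.
size 1: {B}, {E}, {G} …(+3); under {B} Y still reaches {E,K,X,Z} ∋ X.
{B,E}: Y⊥X given {B,E} in G with Y→· removed — back-door holds.
P(X|do(Y)) = Σ_{B,E} P(X|Y,B,E)·P(B,E).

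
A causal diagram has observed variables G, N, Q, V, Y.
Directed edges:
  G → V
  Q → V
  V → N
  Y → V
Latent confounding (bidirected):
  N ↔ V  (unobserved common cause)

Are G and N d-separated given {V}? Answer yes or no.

No — G and N are d-connected given {V}.

Bayes-Ball from G | {V} reaches {N,Q,Y}.
N ∈ reach(G|{V}) ⇒ G ⊥̸ N | {V}.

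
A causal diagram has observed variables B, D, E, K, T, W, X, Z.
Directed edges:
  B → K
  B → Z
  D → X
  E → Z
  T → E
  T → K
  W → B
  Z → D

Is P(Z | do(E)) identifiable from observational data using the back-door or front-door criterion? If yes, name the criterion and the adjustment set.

P(Z|do(E)): backdoor, adjust for ∅.

desc(E)\{E}={D,X,Z}; candidates ⊆ {B,K,T,W}.
∅: E⊥Z given ∅ in G with E→· removed — back-door holds.
P(Z|do(E)) = P(Z|E) — no adjustment needed.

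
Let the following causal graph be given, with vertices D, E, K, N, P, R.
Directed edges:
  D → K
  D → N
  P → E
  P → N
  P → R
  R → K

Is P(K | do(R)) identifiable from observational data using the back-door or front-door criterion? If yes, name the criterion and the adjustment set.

P(K|do(R)): backdoor, adjust for ∅.

desc(R)\{R}={K}; candidates ⊆ {D,E,N,P}.
∅: R⊥K given ∅ in G with R→· removed — back-door holds.
P(K|do(R)) = P(K|R) — no adjustment needed.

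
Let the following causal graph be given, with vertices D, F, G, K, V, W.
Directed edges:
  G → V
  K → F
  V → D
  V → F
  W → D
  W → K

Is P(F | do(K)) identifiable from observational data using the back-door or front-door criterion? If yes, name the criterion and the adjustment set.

desc(K)\{K}={F}; candidates ⊆ {D,G,V,W}.
∅: K⊥F given ∅ in G with K→· removed — back-door holds.
P(F|do(K)) = P(F|K) — no adjustment needed.

P(F|do(K)): backdoor, adjust for ∅.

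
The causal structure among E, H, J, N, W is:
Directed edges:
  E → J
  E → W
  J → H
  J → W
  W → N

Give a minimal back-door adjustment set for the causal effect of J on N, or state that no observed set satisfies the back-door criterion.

desc(J)\{J}={H,N,W}; candidates ⊆ {E}.
size 0: {}; under {} J still reaches {E,N,W} ∋ N.
{E}: J⊥N given {E} in G with J→· removed — back-door holds.

J→N: minimal back-door set {E}.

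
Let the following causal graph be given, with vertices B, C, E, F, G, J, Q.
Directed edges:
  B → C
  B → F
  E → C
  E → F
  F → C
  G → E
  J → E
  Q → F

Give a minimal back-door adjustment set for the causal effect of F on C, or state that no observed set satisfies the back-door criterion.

desc(F)\{F}={C}; candidates ⊆ {B,E,G,J,Q}.
size 0: {}; under {} F still reaches {B,C,E,G,J,Q} ∋ C.
size 1: {B}, {E}, {G} …(+2); under {B} F still reaches {C,E,G,J,Q} ∋ C.
{B,E}: F⊥C given {B,E} in G with F→· removed — back-door holds.

F→C: minimal back-door set {B, E}.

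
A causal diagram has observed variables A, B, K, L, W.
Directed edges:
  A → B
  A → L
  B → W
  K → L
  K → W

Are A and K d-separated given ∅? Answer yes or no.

Bayes-Ball from A | ∅ reaches {B,L,W}.
K ∉ reach(A|∅) ⇒ A ⊥ K | ∅.

Yes — A ⊥ K | ∅.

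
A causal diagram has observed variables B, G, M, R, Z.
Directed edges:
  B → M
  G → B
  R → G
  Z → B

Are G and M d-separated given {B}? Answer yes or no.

Bayes-Ball from G | {B} reaches {R,Z}.
M ∉ reach(G|{B}) ⇒ G ⊥ M | {B}.

Yes — G ⊥ M | {B}.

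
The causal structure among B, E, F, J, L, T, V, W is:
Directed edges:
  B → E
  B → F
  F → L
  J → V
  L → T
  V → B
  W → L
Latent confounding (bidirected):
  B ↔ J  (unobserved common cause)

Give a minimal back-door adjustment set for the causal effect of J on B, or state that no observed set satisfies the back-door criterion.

J→B: no observed back-door set.

desc(J)\{J}={B,E,F,L,T,V}; candidates ⊆ {W}.
J↔B: latent back-door arc(s) into J.
size 0: {}; under {} J still reaches {B,E,F,L,T} ∋ B.
size 1: {W}; under {W} J still reaches {B,E,F,L,T} ∋ B.
J↔B cannot be blocked by any observed set — no back-door set.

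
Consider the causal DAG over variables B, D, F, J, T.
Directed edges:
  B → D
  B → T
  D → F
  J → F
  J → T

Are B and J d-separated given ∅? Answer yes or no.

Bayes-Ball from B | ∅ reaches {D,F,T}.
J ∉ reach(B|∅) ⇒ B ⊥ J | ∅.

Yes — B ⊥ J | ∅.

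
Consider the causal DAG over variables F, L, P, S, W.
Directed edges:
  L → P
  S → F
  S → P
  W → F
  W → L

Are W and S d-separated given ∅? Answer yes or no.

Bayes-Ball from W | ∅ reaches {F,L,P}.
S ∉ reach(W|∅) ⇒ W ⊥ S | ∅.

Yes — W ⊥ S | ∅.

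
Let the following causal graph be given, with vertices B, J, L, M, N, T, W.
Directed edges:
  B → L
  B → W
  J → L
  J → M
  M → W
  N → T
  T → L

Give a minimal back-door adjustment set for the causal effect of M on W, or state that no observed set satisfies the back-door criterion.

M→W: minimal back-door set ∅.

desc(M)\{M}={W}; candidates ⊆ {B,J,L,N,T}.
∅: M⊥W given ∅ in G with M→· removed — back-door holds.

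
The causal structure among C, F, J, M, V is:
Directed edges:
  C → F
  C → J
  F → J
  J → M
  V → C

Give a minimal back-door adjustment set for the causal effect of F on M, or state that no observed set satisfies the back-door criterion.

F→M: minimal back-door set {C}.

desc(F)\{F}={J,M}; candidates ⊆ {C,V}.
size 0: {}; under {} F still reaches {C,J,M,V} ∋ M.
{C}: F⊥M given {C} in G with F→· removed — back-door holds.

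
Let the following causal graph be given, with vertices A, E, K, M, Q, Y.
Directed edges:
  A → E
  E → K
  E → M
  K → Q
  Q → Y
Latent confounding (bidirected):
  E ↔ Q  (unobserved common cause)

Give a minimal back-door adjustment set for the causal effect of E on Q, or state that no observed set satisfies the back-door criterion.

E→Q: no observed back-door set.

desc(E)\{E}={K,M,Q,Y}; candidates ⊆ {A}.
E↔Q: latent back-door arc(s) into E.
size 0: {}; under {} E still reaches {A,Q,Y} ∋ Q.
size 1: {A}; under {A} E still reaches {Q,Y} ∋ Q.
E↔Q cannot be blocked by any observed set — no back-door set.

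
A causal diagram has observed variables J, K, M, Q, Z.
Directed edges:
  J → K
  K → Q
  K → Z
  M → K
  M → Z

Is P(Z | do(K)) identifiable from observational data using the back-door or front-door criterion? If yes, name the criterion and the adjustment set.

desc(K)\{K}={Q,Z}; candidates ⊆ {J,M}.
size 0: {}; under {} K still reaches {J,M,Z} ∋ Z.
{M}: K⊥Z given {M} in G with K→· removed — back-door holds.
P(Z|do(K)) = Σ_{M} P(Z|K,M)·P(M).

P(Z|do(K)): backdoor, adjust for {M}.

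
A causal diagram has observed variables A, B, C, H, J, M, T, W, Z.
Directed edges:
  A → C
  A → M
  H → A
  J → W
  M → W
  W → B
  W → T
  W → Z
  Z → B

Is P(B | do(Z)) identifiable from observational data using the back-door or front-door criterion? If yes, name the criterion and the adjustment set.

desc(Z)\{Z}={B}; candidates ⊆ {A,C,H,J,M,T,W}.
size 0: {}; under {} Z still reaches {A,B,C,H,J,M,T,W} ∋ B.
{W}: Z⊥B given {W} in G with Z→· removed — back-door holds.
P(B|do(Z)) = Σ_{W} P(B|Z,W)·P(W).

P(B|do(Z)): backdoor, adjust for {W}.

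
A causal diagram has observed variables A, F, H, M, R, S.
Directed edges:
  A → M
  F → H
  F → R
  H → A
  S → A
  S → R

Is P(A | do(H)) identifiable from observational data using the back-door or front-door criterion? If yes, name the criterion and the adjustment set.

P(A|do(H)): backdoor, adjust for ∅.

desc(H)\{H}={A,M}; candidates ⊆ {F,R,S}.
∅: H⊥A given ∅ in G with H→· removed — back-door holds.
P(A|do(H)) = P(A|H) — no adjustment needed.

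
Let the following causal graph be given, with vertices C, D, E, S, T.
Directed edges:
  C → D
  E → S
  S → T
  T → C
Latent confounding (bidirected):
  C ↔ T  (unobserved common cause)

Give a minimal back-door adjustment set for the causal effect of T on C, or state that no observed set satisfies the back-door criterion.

desc(T)\{T}={C,D}; candidates ⊆ {E,S}.
T↔C: latent back-door arc(s) into T.
size 0: {}; under {} T still reaches {C,D,E,S} ∋ C.
size 1: {E}, {S}; under {E} T still reaches {C,D,S} ∋ C.
size 2: {E,S}; under {E,S} T still reaches {C,D} ∋ C.
T↔C cannot be blocked by any observed set — no back-door set.

T→C: no observed back-door set.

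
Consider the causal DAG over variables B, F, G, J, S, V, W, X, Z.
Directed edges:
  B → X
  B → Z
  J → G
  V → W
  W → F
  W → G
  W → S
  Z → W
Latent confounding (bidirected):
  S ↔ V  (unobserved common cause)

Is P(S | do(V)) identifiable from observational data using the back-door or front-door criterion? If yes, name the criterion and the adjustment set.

P(S|do(V)): frontdoor, adjust for {W}.

desc(V)\{V}={F,G,S,W}; candidates ⊆ {B,J,X,Z}.
V↔S: latent back-door arc(s) into V.
size 0: {}; under {} V still reaches {S} ∋ S.
size 1: {B}, {J}, {X} …(+1); under {B} V still reaches {S} ∋ S.
size 2: {B,J}, {B,X}, {B,Z} …(+3); under {B,J} V still reaches {S} ∋ S.
V↔S cannot be blocked by any observed set — no back-door set.
{W}: (i) intercepts every directed V→S path; (ii) no back-door V→{W}; (iii) {V} blocks every back-door {W}→S. Front-door holds.
P(S|do(V)) = Σ_{W} P(W|V) Σ_{V'} P(S|W,V')P(V').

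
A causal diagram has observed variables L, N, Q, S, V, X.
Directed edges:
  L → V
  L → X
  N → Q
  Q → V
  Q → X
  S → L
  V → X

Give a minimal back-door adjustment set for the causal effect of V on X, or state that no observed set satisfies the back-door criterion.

V→X: minimal back-door set {L, Q}.

desc(V)\{V}={X}; candidates ⊆ {L,N,Q,S}.
size 0: {}; under {} V still reaches {L,N,Q,S,X} ∋ X.
size 1: {L}, {N}, {Q} …(+1); under {L} V still reaches {N,Q,X} ∋ X.
{L,Q}: V⊥X given {L,Q} in G with V→· removed — back-door holds.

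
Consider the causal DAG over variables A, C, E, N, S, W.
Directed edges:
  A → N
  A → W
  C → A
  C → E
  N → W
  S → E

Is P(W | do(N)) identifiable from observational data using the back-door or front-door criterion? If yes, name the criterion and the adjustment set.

desc(N)\{N}={W}; candidates ⊆ {A,C,E,S}.
size 0: {}; under {} N still reaches {A,C,E,W} ∋ W.
{A}: N⊥W given {A} in G with N→· removed — back-door holds.
P(W|do(N)) = Σ_{A} P(W|N,A)·P(A).

P(W|do(N)): backdoor, adjust for {A}.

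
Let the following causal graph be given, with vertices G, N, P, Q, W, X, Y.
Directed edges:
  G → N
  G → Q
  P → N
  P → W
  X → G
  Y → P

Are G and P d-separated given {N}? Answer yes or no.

Bayes-Ball from G | {N} reaches {P,Q,W,X,Y}.
P ∈ reach(G|{N}) ⇒ G ⊥̸ P | {N}.

No — G and P are d-connected given {N}.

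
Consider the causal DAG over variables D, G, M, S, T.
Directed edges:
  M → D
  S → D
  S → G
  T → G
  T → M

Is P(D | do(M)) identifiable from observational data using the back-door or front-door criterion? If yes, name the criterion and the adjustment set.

desc(M)\{M}={D}; candidates ⊆ {G,S,T}.
∅: M⊥D given ∅ in G with M→· removed — back-door holds.
P(D|do(M)) = P(D|M) — no adjustment needed.

P(D|do(M)): backdoor, adjust for ∅.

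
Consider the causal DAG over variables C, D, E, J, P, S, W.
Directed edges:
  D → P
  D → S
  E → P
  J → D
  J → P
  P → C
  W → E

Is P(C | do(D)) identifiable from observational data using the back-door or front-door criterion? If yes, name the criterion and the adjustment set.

P(C|do(D)): backdoor, adjust for {J}.

desc(D)\{D}={C,P,S}; candidates ⊆ {E,J,W}.
size 0: {}; under {} D still reaches {C,J,P} ∋ C.
{J}: D⊥C given {J} in G with D→· removed — back-door holds.
P(C|do(D)) = Σ_{J} P(C|D,J)·P(J).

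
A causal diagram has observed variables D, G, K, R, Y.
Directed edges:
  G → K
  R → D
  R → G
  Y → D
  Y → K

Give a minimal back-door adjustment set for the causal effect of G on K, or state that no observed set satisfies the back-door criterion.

desc(G)\{G}={K}; candidates ⊆ {D,R,Y}.
∅: G⊥K given ∅ in G with G→· removed — back-door holds.

G→K: minimal back-door set ∅.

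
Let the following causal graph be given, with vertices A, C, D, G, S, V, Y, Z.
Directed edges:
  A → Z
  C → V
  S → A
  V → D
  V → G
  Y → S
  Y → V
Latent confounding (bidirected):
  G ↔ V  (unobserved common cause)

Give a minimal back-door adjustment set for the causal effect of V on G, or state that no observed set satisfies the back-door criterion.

V→G: no observed back-door set.

desc(V)\{V}={D,G}; candidates ⊆ {A,C,S,Y,Z}.
V↔G: latent back-door arc(s) into V.
size 0: {}; under {} V still reaches {A,C,G,S,Y,Z} ∋ G.
size 1: {A}, {C}, {S} …(+2); under {A} V still reaches {C,G,S,Y} ∋ G.
size 2: {A,C}, {A,S}, {A,Y} …(+7); under {A,C} V still reaches {G,S,Y} ∋ G.
V↔G cannot be blocked by any observed set — no back-door set.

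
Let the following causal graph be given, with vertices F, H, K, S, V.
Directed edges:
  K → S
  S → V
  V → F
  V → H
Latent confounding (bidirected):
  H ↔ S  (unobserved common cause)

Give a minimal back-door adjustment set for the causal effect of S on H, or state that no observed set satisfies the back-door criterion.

S→H: no observed back-door set.

desc(S)\{S}={F,H,V}; candidates ⊆ {K}.
S↔H: latent back-door arc(s) into S.
size 0: {}; under {} S still reaches {H,K} ∋ H.
size 1: {K}; under {K} S still reaches {H} ∋ H.
S↔H cannot be blocked by any observed set — no back-door set.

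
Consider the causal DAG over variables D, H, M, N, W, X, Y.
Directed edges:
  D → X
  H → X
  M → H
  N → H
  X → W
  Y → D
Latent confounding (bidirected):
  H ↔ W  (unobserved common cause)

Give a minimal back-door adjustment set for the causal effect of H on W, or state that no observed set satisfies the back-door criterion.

H→W: no observed back-door set.

desc(H)\{H}={W,X}; candidates ⊆ {D,M,N,Y}.
H↔W: latent back-door arc(s) into H.
size 0: {}; under {} H still reaches {M,N,W} ∋ W.
size 1: {D}, {M}, {N} …(+1); under {D} H still reaches {M,N,W} ∋ W.
size 2: {D,M}, {D,N}, {D,Y} …(+3); under {D,M} H still reaches {N,W} ∋ W.
H↔W cannot be blocked by any observed set — no back-door set.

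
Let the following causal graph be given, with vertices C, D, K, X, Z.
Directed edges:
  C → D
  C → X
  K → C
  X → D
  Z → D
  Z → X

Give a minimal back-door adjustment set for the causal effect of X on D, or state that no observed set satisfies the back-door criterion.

desc(X)\{X}={D}; candidates ⊆ {C,K,Z}.
size 0: {}; under {} X still reaches {C,D,K,Z} ∋ D.
size 1: {C}, {K}, {Z}; under {C} X still reaches {D,Z} ∋ D.
{C,Z}: X⊥D given {C,Z} in G with X→· removed — back-door holds.

X→D: minimal back-door set {C, Z}.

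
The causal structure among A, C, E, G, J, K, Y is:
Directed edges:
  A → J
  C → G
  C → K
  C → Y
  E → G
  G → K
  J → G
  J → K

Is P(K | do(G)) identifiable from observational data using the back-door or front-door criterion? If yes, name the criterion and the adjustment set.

P(K|do(G)): backdoor, adjust for {C, J}.

desc(G)\{G}={K}; candidates ⊆ {A,C,E,J,Y}.
size 0: {}; under {} G still reaches {A,C,E,J,K,Y} ∋ K.
size 1: {A}, {C}, {E} …(+2); under {A} G still reaches {C,E,J,K,Y} ∋ K.
{C,J}: G⊥K given {C,J} in G with G→· removed — back-door holds.
P(K|do(G)) = Σ_{C,J} P(K|G,C,J)·P(C,J).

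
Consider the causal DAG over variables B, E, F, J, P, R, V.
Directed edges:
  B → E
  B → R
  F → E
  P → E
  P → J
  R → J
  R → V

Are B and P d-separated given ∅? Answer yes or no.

Yes — B ⊥ P | ∅.

Bayes-Ball from B | ∅ reaches {E,J,R,V}.
P ∉ reach(B|∅) ⇒ B ⊥ P | ∅.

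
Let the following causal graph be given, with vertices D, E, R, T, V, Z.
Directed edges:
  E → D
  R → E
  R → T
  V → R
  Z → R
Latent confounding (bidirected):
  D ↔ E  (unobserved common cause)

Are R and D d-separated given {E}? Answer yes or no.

Bayes-Ball from R | {E} reaches {D,T,V,Z}.
D ∈ reach(R|{E}) ⇒ R ⊥̸ D | {E}.

No — R and D are d-connected given {E}.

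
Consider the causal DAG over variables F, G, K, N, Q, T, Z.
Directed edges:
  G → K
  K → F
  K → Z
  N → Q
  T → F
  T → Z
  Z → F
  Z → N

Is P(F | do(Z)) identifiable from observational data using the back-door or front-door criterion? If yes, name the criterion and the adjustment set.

P(F|do(Z)): backdoor, adjust for {K, T}.

desc(Z)\{Z}={F,N,Q}; candidates ⊆ {G,K,T}.
size 0: {}; under {} Z still reaches {F,G,K,T} ∋ F.
size 1: {G}, {K}, {T}; under {G} Z still reaches {F,K,T} ∋ F.
{K,T}: Z⊥F given {K,T} in G with Z→· removed — back-door holds.
P(F|do(Z)) = Σ_{K,T} P(F|Z,K,T)·P(K,T).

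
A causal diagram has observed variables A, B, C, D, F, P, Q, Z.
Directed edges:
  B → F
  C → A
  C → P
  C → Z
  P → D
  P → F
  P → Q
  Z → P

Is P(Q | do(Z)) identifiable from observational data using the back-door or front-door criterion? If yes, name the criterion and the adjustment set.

desc(Z)\{Z}={D,F,P,Q}; candidates ⊆ {A,B,C}.
size 0: {}; under {} Z still reaches {A,C,D,F,P,Q} ∋ Q.
{C}: Z⊥Q given {C} in G with Z→· removed — back-door holds.
P(Q|do(Z)) = Σ_{C} P(Q|Z,C)·P(C).

P(Q|do(Z)): backdoor, adjust for {C}.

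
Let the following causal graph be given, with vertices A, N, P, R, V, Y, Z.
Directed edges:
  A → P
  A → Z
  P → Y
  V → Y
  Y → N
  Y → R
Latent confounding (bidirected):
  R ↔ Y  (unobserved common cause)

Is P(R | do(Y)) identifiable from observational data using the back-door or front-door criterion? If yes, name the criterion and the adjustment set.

desc(Y)\{Y}={N,R}; candidates ⊆ {A,P,V,Z}.
Y↔R: latent back-door arc(s) into Y.
size 0: {}; under {} Y still reaches {A,P,R,V,Z} ∋ R.
size 1: {A}, {P}, {V} …(+1); under {A} Y still reaches {P,R,V} ∋ R.
size 2: {A,P}, {A,V}, {A,Z} …(+3); under {A,P} Y still reaches {R,V} ∋ R.
Y↔R cannot be blocked by any observed set — no back-door set.
No mediator lies on a directed Y→…→R path.
Neither criterion identifies P(R|do(Y)) in this graph.

P(R|do(Y)): not identifiable (no BD/FD set).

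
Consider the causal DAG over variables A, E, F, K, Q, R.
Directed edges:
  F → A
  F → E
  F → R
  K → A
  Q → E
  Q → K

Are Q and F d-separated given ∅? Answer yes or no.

Yes — Q ⊥ F | ∅.

Bayes-Ball from Q | ∅ reaches {A,E,K}.
F ∉ reach(Q|∅) ⇒ Q ⊥ F | ∅.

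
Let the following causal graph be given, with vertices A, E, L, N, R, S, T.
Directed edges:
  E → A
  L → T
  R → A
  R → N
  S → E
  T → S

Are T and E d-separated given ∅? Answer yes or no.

No — T and E are d-connected given ∅.

Bayes-Ball from T | ∅ reaches {A,E,L,S}.
E ∈ reach(T|∅) ⇒ T ⊥̸ E | ∅.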